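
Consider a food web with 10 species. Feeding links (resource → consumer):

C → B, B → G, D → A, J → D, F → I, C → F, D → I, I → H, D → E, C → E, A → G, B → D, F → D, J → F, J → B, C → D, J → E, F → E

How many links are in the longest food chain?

One longest chain: J → B → D → A → G.
It has 5 species and 4 links.

4 links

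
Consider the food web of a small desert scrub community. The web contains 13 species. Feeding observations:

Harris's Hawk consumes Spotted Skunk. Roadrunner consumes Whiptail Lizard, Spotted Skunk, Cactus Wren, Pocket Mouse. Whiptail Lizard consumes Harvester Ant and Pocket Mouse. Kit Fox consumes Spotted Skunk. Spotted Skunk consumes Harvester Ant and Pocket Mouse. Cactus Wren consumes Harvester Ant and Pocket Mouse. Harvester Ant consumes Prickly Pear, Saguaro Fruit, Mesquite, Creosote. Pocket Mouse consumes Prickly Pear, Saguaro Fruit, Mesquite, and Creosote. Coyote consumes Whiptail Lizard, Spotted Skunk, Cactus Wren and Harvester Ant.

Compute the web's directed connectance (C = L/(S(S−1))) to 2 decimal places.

C = 0.15

The web has S = 13 species and L = 24 feeding links.
C = L / (S(S−1)) = 24 / 156 = 0.1538 ≈ 0.15.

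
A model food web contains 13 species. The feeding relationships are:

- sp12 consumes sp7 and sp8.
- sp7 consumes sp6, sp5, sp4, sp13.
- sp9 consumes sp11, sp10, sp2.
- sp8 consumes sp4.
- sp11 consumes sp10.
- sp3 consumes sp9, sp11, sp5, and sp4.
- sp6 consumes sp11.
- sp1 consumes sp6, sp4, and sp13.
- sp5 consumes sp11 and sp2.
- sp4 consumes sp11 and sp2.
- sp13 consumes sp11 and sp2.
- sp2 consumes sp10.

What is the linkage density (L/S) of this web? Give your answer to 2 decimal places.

L/S = 2.00

There are L = 26 links among S = 13 species.
L/S = 26/13 = 2.0000 ≈ 2.00.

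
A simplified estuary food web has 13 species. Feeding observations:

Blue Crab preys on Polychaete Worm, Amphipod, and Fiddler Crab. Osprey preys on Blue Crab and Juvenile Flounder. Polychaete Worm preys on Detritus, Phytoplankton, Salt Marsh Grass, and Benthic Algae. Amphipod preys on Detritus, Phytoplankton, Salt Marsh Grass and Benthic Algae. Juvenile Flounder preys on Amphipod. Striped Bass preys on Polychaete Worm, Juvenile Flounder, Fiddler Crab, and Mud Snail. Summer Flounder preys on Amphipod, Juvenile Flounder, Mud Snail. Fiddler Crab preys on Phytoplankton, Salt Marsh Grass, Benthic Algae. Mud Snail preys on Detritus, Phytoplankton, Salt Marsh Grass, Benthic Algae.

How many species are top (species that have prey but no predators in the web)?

3

Top species (has prey, but nothing eats it): Summer Flounder, Osprey, Striped Bass.
Count: 3.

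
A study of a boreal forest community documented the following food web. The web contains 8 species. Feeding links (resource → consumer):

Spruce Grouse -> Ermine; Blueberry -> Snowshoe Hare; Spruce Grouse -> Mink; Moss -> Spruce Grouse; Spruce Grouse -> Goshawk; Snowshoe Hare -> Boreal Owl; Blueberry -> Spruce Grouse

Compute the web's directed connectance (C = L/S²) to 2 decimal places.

C = 0.11

The web has S = 8 species and L = 7 feeding links.
C = L / S² = 7 / 64 = 0.1094 ≈ 0.11.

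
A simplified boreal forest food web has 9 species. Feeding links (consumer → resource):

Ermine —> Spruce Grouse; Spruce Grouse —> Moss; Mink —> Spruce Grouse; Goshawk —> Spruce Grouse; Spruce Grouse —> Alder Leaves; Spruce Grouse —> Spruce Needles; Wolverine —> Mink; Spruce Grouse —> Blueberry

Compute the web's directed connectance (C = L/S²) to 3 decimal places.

The web has S = 9 species and L = 8 feeding links.
C = L / S² = 8 / 81 = 0.0988 ≈ 0.099.

C = 0.099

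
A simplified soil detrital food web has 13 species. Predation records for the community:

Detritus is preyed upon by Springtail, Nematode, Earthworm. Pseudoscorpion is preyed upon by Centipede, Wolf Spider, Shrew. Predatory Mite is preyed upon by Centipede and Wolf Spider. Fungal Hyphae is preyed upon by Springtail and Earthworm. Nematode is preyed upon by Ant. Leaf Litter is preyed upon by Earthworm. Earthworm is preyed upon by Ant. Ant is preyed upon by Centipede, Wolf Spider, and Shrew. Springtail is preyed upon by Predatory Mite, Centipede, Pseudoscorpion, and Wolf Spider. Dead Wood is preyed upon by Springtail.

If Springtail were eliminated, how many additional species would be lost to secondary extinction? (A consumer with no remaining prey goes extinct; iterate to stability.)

2

Remove Springtail.
Round 1: Pseudoscorpion (all prey gone), Predatory Mite (all prey gone) → extinct.
No further losses. Total secondary extinctions: 2.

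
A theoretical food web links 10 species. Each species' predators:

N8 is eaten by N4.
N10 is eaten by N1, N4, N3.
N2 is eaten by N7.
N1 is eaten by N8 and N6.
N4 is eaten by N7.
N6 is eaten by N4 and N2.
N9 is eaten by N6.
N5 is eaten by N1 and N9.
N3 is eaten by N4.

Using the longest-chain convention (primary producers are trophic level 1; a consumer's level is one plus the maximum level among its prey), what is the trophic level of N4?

N10 is a producer → level 1.
N1 eats N10 (level 1); other prey at levels: N5 1 → level 2.
N8 eats N1 → level 3.
N4 eats N8 (level 3); other prey at levels: N10 1, N3 2, N6 3 → level 4.

Trophic level 4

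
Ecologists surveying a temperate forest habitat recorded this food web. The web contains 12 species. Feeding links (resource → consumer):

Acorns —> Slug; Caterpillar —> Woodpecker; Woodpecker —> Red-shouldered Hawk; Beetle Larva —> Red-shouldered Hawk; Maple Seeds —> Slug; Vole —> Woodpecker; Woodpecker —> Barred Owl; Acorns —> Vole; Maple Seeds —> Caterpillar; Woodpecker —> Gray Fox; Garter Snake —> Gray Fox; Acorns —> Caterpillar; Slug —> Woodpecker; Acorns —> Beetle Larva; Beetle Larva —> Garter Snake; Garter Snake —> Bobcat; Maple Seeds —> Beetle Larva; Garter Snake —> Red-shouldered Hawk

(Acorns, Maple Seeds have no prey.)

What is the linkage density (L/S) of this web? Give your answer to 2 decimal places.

L/S = 1.50

There are L = 18 links among S = 12 species.
L/S = 18/12 = 1.5000 ≈ 1.50.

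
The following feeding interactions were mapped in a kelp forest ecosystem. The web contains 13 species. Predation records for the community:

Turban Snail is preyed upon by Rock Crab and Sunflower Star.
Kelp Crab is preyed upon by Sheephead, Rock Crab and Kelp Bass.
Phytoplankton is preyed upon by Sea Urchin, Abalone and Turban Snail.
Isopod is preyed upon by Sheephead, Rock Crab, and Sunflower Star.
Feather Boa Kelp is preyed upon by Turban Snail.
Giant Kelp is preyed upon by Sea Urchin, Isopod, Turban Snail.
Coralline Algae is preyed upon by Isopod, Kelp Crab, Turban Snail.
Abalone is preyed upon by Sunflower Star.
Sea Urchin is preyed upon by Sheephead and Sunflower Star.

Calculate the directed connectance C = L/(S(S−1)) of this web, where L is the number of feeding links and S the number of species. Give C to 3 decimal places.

C = 0.135

The web has S = 13 species and L = 21 feeding links.
C = L / (S(S−1)) = 21 / 156 = 0.1346 ≈ 0.135.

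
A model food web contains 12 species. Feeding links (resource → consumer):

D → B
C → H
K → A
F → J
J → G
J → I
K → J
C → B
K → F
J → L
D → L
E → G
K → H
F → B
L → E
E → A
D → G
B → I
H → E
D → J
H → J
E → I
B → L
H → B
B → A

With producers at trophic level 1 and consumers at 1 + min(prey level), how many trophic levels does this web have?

3

Producers (level 1): C, K, D.
Following each consumer down to its lowest-level prey: K → J → I (levels 1 through 3).
All prey of I (J 2, B 2, E 3) are at level 2 or above, so I is at level 1 + 2 = 3.
Every consumer has at least one prey at level 2 or below, so none exceeds level 3.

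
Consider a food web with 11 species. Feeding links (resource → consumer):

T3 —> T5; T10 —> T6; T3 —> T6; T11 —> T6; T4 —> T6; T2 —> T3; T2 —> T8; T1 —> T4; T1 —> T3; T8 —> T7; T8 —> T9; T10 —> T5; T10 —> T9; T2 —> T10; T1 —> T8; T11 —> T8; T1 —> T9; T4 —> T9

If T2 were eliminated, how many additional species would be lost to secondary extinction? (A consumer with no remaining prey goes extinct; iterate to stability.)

1

Remove T2.
Round 1: T10 (all prey gone) → extinct.
No further losses. Total secondary extinctions: 1.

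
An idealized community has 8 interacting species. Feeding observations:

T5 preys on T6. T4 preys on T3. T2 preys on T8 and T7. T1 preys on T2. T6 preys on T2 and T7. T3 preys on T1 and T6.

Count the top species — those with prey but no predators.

Top species (has prey, but nothing eats it): T5, T4.
Count: 2.

2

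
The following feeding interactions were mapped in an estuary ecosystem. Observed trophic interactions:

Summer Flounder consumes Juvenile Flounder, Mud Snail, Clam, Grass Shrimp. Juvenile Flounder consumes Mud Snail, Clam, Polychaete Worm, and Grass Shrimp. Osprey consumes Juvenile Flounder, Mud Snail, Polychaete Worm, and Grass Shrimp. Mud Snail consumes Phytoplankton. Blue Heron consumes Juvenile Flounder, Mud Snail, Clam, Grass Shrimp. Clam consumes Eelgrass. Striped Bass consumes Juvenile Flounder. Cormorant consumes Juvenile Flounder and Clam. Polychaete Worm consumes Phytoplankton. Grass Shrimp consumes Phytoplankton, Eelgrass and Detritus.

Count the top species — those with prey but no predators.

Top species (has prey, but nothing eats it): Striped Bass, Cormorant, Blue Heron, Osprey, Summer Flounder.
Count: 5.

5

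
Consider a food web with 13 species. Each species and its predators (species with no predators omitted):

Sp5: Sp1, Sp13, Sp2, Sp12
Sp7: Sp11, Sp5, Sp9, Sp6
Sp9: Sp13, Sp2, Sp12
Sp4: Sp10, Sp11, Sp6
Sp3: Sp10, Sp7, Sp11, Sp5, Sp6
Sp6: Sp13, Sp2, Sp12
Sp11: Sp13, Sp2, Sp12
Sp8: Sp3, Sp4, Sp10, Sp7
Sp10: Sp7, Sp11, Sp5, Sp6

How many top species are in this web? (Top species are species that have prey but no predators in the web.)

Top species (has prey, but nothing eats it): Sp1, Sp13, Sp2, Sp12.
Count: 4.

4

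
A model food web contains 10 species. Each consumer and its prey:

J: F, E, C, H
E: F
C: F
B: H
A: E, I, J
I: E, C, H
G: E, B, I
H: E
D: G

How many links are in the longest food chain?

One longest chain: F → E → H → B → G → D.
It has 6 species and 5 links.

5 links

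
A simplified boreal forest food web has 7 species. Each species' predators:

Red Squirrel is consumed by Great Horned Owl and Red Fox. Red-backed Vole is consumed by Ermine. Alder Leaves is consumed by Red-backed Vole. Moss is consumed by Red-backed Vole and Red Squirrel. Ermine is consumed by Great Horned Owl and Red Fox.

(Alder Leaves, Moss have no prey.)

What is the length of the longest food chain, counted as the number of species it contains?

4 species

One longest chain: Alder Leaves → Red-backed Vole → Ermine → Great Horned Owl.
It has 4 species and 3 links.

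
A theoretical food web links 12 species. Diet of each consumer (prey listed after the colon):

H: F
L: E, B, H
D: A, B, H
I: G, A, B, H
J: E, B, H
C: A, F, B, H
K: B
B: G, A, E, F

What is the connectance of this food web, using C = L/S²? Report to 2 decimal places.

The web has S = 12 species and L = 23 feeding links.
C = L / S² = 23 / 144 = 0.1597 ≈ 0.16.

C = 0.16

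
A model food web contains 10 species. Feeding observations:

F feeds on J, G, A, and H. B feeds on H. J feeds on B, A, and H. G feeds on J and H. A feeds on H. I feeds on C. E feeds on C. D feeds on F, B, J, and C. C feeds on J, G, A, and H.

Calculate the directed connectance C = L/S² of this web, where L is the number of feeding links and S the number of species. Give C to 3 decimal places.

The web has S = 10 species and L = 21 feeding links.
C = L / S² = 21 / 100 = 0.2100 ≈ 0.210.

C = 0.210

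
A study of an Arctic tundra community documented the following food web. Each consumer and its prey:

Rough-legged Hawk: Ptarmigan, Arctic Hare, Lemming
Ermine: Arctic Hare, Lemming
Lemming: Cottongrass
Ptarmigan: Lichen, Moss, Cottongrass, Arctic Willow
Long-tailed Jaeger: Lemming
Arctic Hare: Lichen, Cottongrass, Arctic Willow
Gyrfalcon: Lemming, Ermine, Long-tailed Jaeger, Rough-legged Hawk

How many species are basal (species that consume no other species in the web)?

Basal species (no prey listed): Lichen, Moss, Cottongrass, Arctic Willow.
Count: 4.

4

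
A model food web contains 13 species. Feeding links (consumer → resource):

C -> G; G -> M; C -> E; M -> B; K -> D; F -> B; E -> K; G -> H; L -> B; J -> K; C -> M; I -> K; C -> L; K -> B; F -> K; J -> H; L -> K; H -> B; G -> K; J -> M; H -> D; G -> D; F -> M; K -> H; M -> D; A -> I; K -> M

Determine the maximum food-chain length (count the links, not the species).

One longest chain: D → H → K → I → A.
It has 5 species and 4 links.

4 links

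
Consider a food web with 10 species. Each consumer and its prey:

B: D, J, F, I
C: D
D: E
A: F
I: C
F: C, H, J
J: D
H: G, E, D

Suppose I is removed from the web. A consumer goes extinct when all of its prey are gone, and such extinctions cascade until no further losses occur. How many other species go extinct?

Remove I.
Every predator of it retains at least one other prey: B still has D, J, F.
No consumer loses all prey, so no secondary extinctions occur.

0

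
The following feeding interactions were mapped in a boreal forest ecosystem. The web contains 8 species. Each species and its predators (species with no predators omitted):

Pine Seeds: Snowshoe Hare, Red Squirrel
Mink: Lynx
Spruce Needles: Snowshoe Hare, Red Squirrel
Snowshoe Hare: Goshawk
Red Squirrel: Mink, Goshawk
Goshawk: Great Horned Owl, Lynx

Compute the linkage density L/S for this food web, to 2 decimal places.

L/S = 1.25

There are L = 10 links among S = 8 species.
L/S = 10/8 = 1.2500 ≈ 1.25.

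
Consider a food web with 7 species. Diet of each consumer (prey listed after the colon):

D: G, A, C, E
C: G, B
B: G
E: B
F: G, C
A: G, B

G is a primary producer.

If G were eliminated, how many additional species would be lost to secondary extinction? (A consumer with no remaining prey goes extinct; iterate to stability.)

6

Remove G.
Round 1: B (all prey gone) → extinct.
Round 2: A (all prey gone), C (all prey gone), E (all prey gone) → extinct.
Round 3: D (all prey gone), F (all prey gone) → extinct.
No further losses. Total secondary extinctions: 6.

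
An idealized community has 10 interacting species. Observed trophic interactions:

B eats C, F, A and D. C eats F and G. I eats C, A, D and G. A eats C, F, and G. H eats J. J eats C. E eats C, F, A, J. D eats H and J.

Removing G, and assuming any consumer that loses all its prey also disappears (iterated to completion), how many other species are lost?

0

Remove G.
Every predator of it retains at least one other prey: C still has F; A still has F, C; I still has C, A, D.
No consumer loses all prey, so no secondary extinctions occur.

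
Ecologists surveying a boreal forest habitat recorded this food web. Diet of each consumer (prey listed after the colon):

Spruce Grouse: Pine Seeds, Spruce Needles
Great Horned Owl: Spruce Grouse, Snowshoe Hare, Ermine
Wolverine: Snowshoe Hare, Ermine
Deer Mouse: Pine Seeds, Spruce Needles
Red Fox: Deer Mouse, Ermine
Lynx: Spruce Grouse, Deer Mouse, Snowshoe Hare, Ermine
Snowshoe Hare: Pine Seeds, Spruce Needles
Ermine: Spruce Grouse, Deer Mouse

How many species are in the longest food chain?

One longest chain: Pine Seeds → Spruce Grouse → Ermine → Lynx.
It has 4 species and 3 links.

4 species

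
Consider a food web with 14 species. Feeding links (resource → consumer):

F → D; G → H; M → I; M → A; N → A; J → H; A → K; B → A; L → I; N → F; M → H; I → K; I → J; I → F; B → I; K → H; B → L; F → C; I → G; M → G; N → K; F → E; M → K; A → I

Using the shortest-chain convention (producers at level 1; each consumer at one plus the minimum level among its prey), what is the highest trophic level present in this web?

Producers (level 1): B, M, N.
Following each consumer down to its lowest-level prey: N → F → C (levels 1 through 3).
All prey of C (F 2) are at level 2 or above, so C is at level 1 + 2 = 3.
Every consumer has at least one prey at level 2 or below, so none exceeds level 3.

3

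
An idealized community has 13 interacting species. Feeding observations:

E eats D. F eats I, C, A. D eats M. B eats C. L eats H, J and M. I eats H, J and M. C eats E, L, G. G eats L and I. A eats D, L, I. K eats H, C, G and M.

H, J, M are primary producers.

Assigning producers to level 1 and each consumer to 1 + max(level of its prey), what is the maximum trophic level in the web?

Producers (level 1): H, J, M.
M → D → E → C → B gives B level 5.
No species has a prey at level 5, so no species reaches level 6.

5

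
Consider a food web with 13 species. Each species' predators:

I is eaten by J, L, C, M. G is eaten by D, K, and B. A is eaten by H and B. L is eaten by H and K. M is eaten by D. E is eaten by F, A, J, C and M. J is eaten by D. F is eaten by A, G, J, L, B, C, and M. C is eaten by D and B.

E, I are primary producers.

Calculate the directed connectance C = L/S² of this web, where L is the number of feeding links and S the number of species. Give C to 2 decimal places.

The web has S = 13 species and L = 27 feeding links.
C = L / S² = 27 / 169 = 0.1598 ≈ 0.16.

C = 0.16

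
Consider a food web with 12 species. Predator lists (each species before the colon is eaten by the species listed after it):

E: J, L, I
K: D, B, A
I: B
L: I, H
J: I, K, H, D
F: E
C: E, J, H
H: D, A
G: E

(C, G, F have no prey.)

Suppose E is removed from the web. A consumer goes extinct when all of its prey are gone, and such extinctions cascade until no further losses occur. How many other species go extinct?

1

Remove E.
Round 1: L (all prey gone) → extinct.
No further losses. Total secondary extinctions: 1.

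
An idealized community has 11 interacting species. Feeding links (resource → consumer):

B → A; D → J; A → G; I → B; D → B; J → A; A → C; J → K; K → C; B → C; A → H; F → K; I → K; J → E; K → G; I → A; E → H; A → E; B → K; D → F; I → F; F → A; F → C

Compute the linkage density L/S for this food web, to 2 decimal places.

There are L = 23 links among S = 11 species.
L/S = 23/11 = 2.0909 ≈ 2.09.

L/S = 2.09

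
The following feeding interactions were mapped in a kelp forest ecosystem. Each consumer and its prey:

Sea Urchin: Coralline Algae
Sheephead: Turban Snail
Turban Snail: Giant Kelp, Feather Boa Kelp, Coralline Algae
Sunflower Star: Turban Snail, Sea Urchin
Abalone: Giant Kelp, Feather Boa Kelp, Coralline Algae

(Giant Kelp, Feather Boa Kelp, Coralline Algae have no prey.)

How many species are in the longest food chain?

One longest chain: Giant Kelp → Turban Snail → Sunflower Star.
It has 3 species and 2 links.

3 species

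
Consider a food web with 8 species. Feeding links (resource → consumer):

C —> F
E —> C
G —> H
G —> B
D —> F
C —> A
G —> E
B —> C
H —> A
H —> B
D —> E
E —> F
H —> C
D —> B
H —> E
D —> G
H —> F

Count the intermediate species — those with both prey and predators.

5

Intermediate species (has both prey and predators): G, H, E, B, C.
Count: 5.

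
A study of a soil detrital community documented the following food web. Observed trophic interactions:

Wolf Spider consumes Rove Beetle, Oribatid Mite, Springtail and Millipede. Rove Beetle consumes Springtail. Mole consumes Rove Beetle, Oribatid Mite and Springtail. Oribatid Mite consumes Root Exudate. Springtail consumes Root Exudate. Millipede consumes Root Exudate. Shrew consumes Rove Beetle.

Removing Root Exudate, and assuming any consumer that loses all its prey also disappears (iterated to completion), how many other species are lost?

Remove Root Exudate.
Round 1: Oribatid Mite (all prey gone), Millipede (all prey gone), Springtail (all prey gone) → extinct.
Round 2: Rove Beetle (all prey gone) → extinct.
Round 3: Wolf Spider (all prey gone), Mole (all prey gone), Shrew (all prey gone) → extinct.
No further losses. Total secondary extinctions: 7.

7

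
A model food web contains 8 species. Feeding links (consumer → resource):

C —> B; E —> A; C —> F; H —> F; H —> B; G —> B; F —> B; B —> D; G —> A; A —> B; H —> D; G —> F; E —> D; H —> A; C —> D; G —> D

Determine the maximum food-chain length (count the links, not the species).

One longest chain: D → B → F → H.
It has 4 species and 3 links.

3 links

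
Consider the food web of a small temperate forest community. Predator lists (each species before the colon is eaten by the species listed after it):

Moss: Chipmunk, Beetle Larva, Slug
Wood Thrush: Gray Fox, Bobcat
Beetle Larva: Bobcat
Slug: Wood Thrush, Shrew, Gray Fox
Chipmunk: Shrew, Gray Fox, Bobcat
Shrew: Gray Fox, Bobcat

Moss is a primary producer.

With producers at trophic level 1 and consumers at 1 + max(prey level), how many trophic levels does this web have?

4

Producers (level 1): Moss.
Moss → Slug → Wood Thrush → Gray Fox gives Gray Fox level 4.
No species has a prey at level 4, so no species reaches level 5.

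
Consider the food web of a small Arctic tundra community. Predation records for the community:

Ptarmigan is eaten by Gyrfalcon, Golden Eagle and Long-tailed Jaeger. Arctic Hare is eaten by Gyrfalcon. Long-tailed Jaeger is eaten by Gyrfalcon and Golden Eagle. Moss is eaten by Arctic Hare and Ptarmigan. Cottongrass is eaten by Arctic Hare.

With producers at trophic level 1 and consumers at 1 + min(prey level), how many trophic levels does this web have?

3

Producers (level 1): Cottongrass, Moss.
Following each consumer down to its lowest-level prey: Moss → Ptarmigan → Gyrfalcon (levels 1 through 3).
All prey of Gyrfalcon (Ptarmigan 2, Arctic Hare 2, Long-tailed Jaeger 3) are at level 2 or above, so Gyrfalcon is at level 1 + 2 = 3.
Every consumer has at least one prey at level 2 or below, so none exceeds level 3.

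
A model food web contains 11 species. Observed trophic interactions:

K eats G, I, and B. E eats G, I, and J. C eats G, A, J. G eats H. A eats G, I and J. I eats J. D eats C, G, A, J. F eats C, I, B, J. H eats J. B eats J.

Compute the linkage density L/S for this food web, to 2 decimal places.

There are L = 24 links among S = 11 species.
L/S = 24/11 = 2.1818 ≈ 2.18.

L/S = 2.18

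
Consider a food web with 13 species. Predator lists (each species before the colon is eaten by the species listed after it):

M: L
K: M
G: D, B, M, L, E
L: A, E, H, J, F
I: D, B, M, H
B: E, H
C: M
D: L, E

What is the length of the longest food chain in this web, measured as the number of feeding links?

3 links

One longest chain: G → D → L → A.
It has 4 species and 3 links.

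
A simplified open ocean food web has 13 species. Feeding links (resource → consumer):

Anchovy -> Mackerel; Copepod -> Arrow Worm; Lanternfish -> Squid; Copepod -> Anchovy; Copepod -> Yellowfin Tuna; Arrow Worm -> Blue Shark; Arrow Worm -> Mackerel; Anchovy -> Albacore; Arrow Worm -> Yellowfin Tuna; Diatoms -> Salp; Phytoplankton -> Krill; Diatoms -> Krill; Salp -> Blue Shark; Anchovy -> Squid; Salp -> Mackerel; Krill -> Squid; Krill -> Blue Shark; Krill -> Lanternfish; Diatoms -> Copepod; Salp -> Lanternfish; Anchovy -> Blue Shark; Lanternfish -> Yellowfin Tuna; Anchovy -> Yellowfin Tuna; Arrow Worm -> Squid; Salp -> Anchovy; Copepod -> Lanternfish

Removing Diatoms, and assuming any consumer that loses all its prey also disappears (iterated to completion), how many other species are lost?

Remove Diatoms.
Round 1: Copepod (all prey gone), Salp (all prey gone) → extinct.
Round 2: Anchovy (all prey gone), Arrow Worm (all prey gone) → extinct.
Round 3: Albacore (all prey gone), Mackerel (all prey gone) → extinct.
No further losses. Total secondary extinctions: 6.

6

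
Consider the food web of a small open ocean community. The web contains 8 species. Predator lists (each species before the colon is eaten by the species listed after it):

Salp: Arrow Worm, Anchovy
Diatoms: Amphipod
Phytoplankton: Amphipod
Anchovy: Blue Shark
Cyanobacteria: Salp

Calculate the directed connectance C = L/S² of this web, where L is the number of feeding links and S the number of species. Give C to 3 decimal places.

C = 0.094

The web has S = 8 species and L = 6 feeding links.
C = L / S² = 6 / 64 = 0.0938 ≈ 0.094.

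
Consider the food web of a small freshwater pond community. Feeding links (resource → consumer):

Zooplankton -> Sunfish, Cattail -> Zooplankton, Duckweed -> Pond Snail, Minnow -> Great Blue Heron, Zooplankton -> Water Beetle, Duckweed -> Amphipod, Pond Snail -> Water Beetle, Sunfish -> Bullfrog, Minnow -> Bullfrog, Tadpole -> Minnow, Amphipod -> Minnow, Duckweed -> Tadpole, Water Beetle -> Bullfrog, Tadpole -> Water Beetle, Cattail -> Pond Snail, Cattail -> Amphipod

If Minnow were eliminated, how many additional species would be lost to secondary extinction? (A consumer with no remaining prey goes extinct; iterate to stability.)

1

Remove Minnow.
Round 1: Great Blue Heron (all prey gone) → extinct.
No further losses. Total secondary extinctions: 1.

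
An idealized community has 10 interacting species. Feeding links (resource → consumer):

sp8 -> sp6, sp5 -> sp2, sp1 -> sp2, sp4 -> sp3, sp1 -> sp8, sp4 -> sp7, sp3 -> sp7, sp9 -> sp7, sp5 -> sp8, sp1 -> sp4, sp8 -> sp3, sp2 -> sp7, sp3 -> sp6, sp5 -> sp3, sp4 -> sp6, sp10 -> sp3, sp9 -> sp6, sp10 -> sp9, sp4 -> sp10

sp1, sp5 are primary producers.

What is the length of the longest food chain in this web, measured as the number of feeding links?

4 links

One longest chain: sp1 → sp4 → sp10 → sp9 → sp6.
It has 5 species and 4 links.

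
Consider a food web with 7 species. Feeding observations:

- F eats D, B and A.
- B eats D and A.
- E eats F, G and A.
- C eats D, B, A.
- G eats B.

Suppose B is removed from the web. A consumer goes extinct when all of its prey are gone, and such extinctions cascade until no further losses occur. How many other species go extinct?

1

Remove B.
Round 1: G (all prey gone) → extinct.
No further losses. Total secondary extinctions: 1.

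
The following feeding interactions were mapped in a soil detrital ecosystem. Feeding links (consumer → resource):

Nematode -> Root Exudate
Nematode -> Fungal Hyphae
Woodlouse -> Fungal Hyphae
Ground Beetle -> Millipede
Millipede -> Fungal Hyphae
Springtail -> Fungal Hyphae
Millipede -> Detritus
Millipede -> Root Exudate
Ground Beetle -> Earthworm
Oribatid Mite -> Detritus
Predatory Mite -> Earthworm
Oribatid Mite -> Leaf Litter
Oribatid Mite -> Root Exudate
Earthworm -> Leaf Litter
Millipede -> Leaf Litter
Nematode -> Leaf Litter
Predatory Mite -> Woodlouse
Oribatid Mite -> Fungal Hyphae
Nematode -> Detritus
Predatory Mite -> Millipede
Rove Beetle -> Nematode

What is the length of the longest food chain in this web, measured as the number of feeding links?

2 links

One longest chain: Detritus → Millipede → Predatory Mite.
It has 3 species and 2 links.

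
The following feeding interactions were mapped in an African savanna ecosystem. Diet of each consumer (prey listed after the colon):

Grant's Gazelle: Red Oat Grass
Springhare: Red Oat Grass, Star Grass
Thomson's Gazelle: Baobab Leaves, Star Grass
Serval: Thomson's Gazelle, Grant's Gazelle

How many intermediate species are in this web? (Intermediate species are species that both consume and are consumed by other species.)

Intermediate species (has both prey and predators): Thomson's Gazelle, Grant's Gazelle.
Count: 2.

2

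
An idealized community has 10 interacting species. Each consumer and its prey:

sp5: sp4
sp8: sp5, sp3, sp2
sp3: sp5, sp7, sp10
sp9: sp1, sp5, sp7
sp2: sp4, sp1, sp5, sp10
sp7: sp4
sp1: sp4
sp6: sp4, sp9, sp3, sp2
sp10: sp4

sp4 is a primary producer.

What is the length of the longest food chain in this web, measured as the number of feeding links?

One longest chain: sp4 → sp1 → sp9 → sp6.
It has 4 species and 3 links.

3 links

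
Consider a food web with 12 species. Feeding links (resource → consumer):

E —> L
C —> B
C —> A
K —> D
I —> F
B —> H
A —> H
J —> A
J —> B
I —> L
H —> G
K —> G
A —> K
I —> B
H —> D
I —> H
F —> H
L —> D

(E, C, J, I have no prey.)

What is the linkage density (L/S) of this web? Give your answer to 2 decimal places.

There are L = 18 links among S = 12 species.
L/S = 18/12 = 1.5000 ≈ 1.50.

L/S = 1.50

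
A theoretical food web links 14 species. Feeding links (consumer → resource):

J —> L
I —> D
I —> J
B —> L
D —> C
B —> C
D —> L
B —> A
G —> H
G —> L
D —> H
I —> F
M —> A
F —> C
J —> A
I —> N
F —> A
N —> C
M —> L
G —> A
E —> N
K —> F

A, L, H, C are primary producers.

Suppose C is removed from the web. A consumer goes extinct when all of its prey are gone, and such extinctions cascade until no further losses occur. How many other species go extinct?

Remove C.
Round 1: N (all prey gone) → extinct.
Round 2: E (all prey gone) → extinct.
No further losses. Total secondary extinctions: 2.

2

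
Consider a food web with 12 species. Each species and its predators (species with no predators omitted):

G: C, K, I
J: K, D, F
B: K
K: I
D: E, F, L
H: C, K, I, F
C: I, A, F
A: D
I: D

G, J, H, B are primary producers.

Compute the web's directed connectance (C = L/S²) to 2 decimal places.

The web has S = 12 species and L = 20 feeding links.
C = L / S² = 20 / 144 = 0.1389 ≈ 0.14.

C = 0.14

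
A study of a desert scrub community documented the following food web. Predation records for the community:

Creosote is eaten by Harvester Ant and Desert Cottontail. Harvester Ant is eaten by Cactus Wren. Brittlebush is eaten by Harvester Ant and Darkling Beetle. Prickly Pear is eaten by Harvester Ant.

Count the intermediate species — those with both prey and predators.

1

Intermediate species (has both prey and predators): Harvester Ant.
Count: 1.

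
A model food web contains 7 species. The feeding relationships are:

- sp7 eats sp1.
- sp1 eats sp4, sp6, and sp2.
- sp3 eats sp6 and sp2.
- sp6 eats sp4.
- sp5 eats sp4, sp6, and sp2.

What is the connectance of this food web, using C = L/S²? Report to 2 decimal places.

The web has S = 7 species and L = 10 feeding links.
C = L / S² = 10 / 49 = 0.2041 ≈ 0.20.

C = 0.20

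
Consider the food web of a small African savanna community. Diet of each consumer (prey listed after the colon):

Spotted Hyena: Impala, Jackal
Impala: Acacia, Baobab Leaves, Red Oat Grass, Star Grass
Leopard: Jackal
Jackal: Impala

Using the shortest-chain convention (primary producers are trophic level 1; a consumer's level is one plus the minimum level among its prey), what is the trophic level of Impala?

Trophic level 2

Acacia is a producer → level 1.
Impala eats Acacia → level 2.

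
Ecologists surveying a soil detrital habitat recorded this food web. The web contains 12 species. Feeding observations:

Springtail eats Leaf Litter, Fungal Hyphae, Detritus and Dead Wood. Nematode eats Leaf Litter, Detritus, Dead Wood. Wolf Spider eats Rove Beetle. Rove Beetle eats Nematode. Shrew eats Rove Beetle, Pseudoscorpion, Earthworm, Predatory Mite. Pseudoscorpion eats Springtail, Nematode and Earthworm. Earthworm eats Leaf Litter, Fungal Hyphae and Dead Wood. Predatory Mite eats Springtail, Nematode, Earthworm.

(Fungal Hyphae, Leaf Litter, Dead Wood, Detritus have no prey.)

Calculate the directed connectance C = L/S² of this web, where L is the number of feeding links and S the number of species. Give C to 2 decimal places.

C = 0.15

The web has S = 12 species and L = 22 feeding links.
C = L / S² = 22 / 144 = 0.1528 ≈ 0.15.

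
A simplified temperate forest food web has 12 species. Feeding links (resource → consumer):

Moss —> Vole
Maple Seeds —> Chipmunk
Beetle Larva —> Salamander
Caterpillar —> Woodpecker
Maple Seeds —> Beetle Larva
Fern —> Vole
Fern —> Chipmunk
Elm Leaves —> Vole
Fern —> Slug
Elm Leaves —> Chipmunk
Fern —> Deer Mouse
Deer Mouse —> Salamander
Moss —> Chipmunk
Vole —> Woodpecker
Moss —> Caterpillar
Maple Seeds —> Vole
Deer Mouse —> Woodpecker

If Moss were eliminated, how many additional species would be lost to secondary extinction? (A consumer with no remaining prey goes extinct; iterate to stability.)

1

Remove Moss.
Round 1: Caterpillar (all prey gone) → extinct.
No further losses. Total secondary extinctions: 1.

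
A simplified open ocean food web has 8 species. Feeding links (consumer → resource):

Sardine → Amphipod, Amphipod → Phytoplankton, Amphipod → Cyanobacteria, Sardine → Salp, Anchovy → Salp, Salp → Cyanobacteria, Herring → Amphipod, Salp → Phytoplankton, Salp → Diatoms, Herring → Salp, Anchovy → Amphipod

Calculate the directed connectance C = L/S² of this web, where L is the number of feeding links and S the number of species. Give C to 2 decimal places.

The web has S = 8 species and L = 11 feeding links.
C = L / S² = 11 / 64 = 0.1719 ≈ 0.17.

C = 0.17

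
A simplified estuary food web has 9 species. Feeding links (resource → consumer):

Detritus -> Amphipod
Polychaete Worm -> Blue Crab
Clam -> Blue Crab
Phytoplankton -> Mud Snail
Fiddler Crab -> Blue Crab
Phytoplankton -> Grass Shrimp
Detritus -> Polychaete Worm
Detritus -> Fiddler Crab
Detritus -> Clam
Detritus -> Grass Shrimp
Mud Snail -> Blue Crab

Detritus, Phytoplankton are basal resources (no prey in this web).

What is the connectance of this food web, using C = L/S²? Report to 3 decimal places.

The web has S = 9 species and L = 11 feeding links.
C = L / S² = 11 / 81 = 0.1358 ≈ 0.136.

C = 0.136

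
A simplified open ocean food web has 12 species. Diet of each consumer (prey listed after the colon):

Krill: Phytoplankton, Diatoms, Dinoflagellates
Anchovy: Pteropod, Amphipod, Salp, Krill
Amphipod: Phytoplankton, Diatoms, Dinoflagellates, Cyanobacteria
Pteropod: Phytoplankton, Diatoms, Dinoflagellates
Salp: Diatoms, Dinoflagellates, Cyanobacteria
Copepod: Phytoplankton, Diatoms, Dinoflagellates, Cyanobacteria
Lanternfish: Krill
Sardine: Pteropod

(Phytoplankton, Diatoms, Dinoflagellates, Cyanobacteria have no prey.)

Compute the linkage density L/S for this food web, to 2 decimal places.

There are L = 23 links among S = 12 species.
L/S = 23/12 = 1.9167 ≈ 1.92.

L/S = 1.92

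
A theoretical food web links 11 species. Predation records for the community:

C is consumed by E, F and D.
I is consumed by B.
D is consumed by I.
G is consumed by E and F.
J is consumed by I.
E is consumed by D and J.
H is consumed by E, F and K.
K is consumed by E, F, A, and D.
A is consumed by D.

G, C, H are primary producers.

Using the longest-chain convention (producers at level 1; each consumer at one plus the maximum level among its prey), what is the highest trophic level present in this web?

Producers (level 1): G, C, H.
H → K → E → J → I → B gives B level 6.
No species has a prey at level 6, so no species reaches level 7.

6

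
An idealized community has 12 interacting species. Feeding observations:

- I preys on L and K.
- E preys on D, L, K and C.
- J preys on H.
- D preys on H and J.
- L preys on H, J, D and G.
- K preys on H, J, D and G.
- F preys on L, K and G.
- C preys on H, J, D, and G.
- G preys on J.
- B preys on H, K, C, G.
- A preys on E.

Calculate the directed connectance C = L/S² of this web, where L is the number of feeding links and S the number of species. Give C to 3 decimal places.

The web has S = 12 species and L = 30 feeding links.
C = L / S² = 30 / 144 = 0.2083 ≈ 0.208.

C = 0.208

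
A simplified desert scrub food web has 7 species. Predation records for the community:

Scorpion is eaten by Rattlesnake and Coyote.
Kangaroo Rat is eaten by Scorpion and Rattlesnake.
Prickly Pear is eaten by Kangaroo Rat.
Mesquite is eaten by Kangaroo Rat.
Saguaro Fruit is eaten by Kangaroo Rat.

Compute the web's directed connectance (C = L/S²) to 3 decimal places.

C = 0.143

The web has S = 7 species and L = 7 feeding links.
C = L / S² = 7 / 49 = 0.1429 ≈ 0.143.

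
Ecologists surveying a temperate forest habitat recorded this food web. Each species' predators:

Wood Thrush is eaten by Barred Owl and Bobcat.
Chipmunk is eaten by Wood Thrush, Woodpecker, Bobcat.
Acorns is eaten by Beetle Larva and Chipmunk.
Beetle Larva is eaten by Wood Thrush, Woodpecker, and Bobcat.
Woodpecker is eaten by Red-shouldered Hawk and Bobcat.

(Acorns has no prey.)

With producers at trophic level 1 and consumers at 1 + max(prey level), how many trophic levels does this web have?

Producers (level 1): Acorns.
Acorns → Beetle Larva → Wood Thrush → Barred Owl gives Barred Owl level 4.
No species has a prey at level 4, so no species reaches level 5.

4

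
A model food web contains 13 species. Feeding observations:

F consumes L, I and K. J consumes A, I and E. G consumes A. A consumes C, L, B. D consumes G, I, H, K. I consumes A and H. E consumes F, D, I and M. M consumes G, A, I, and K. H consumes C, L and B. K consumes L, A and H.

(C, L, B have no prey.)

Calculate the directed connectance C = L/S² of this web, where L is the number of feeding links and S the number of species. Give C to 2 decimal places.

The web has S = 13 species and L = 30 feeding links.
C = L / S² = 30 / 169 = 0.1775 ≈ 0.18.

C = 0.18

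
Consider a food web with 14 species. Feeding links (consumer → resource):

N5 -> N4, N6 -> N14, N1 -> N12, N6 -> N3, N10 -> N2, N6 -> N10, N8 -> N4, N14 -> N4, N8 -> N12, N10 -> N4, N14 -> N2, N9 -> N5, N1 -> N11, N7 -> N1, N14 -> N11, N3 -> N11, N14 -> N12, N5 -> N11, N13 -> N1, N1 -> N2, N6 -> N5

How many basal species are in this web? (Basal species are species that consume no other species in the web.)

Basal species (no prey listed): N4, N12, N11, N2.
Count: 4.

4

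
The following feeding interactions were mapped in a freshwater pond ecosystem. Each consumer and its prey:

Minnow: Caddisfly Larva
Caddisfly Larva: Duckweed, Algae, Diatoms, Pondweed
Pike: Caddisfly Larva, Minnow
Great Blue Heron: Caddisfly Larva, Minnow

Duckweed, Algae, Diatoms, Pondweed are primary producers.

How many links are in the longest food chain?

One longest chain: Duckweed → Caddisfly Larva → Minnow → Great Blue Heron.
It has 4 species and 3 links.

3 links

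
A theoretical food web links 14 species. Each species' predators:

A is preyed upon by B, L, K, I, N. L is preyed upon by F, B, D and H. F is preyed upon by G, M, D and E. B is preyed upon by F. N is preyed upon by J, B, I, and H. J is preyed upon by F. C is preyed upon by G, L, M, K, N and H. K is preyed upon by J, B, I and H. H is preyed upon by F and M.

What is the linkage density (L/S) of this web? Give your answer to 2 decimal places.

There are L = 31 links among S = 14 species.
L/S = 31/14 = 2.2143 ≈ 2.21.

L/S = 2.21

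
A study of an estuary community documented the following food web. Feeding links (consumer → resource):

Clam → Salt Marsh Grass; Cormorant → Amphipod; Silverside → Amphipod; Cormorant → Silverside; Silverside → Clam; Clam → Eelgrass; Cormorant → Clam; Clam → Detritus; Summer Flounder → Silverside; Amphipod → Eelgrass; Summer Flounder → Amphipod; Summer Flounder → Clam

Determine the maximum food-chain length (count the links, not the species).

3 links

One longest chain: Eelgrass → Amphipod → Silverside → Cormorant.
It has 4 species and 3 links.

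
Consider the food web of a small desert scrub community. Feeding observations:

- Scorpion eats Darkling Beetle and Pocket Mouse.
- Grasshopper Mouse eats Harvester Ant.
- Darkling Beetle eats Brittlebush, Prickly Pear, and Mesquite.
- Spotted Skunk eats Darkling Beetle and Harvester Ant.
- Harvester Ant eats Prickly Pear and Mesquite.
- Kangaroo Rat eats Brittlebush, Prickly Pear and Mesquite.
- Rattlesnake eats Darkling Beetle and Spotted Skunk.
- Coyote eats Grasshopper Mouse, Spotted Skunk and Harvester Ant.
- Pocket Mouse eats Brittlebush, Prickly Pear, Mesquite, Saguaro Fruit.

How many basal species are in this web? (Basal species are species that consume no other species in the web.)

Basal species (no prey listed): Mesquite, Brittlebush, Prickly Pear, Saguaro Fruit.
Count: 4.

4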